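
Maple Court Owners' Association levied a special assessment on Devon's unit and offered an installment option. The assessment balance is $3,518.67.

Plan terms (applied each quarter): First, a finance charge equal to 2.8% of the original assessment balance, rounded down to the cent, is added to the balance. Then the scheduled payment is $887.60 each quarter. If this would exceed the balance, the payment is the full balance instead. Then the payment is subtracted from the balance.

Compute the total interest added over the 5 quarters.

$492.60

Quarter 1: $3,518.67 +$98.52 interest = $3,617.19; pay $887.60 → $2,729.59
Quarter 2: $2,729.59 +$98.52 interest = $2,828.11; pay $887.60 → $1,940.51
Quarter 3: $1,940.51 +$98.52 interest = $2,039.03; pay $887.60 → $1,151.43
Quarter 4: $1,151.43 +$98.52 interest = $1,249.95; pay $887.60 → $362.35
Quarter 5: $362.35 +$98.52 interest = $460.87; pay $460.87 → $0.00
Total interest: $98.52 + $98.52 + $98.52 + $98.52 + $98.52 = $492.60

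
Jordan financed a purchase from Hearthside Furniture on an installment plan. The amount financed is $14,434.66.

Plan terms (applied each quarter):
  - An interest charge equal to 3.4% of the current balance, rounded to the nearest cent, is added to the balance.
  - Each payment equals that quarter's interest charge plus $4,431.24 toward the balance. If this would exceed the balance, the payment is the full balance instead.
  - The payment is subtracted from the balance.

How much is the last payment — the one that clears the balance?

Quarter 1: $14,434.66 +$490.78 interest = $14,925.44; pay $4,922.02 → $10,003.42
Quarter 2: $10,003.42 +$340.12 interest = $10,343.54; pay $4,771.36 → $5,572.18
Quarter 3: $5,572.18 +$189.45 interest = $5,761.63; pay $4,620.69 → $1,140.94
Quarter 4: $1,140.94 +$38.79 interest = $1,179.73; pay $1,179.73 → $0.00

$1,179.73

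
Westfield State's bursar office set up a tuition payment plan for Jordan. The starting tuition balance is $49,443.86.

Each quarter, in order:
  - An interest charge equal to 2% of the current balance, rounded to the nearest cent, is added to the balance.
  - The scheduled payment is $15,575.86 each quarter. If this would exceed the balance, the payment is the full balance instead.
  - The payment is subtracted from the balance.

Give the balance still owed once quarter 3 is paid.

Quarter 1: opening $49,443.86; interest $988.88 → $50,432.74; payment $15,575.86; balance $34,856.88
Quarter 2: opening $34,856.88; interest $697.14 → $35,554.02; payment $15,575.86; balance $19,978.16
Quarter 3: opening $19,978.16; interest $399.56 → $20,377.72; payment $15,575.86; balance $4,801.86

$4,801.86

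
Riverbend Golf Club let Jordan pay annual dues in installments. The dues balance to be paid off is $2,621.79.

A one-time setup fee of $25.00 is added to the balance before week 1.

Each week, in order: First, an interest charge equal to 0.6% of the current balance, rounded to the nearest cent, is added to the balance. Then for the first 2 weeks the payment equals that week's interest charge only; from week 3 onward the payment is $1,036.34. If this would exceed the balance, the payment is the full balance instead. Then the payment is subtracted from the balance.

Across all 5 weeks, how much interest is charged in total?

Week 1: opening $2,646.79; interest $15.88 → $2,662.67; payment $15.88; balance $2,646.79
Week 2: opening $2,646.79; interest $15.88 → $2,662.67; payment $15.88; balance $2,646.79
Week 3: opening $2,646.79; interest $15.88 → $2,662.67; payment $1,036.34; balance $1,626.33
Week 4: opening $1,626.33; interest $9.76 → $1,636.09; payment $1,036.34; balance $599.75
Week 5: opening $599.75; interest $3.60 → $603.35; payment $603.35; balance $0.00
Total interest: $15.88 + $15.88 + $15.88 + $9.76 + $3.60 = $61.00

$61.00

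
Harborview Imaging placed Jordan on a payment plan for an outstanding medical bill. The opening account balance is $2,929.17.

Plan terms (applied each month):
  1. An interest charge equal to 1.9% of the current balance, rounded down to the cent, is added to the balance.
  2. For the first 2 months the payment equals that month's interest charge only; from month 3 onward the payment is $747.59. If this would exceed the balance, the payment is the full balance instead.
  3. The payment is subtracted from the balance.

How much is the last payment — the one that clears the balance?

$83.06

# | Opening | Interest | Payment | End bal
1 | $2,929.17 | $55.65 | $55.65 | $2,929.17
2 | $2,929.17 | $55.65 | $55.65 | $2,929.17
3 | $2,929.17 | $55.65 | $747.59 | $2,237.23
4 | $2,237.23 | $42.50 | $747.59 | $1,532.14
5 | $1,532.14 | $29.11 | $747.59 | $813.66
6 | $813.66 | $15.45 | $747.59 | $81.52
7 | $81.52 | $1.54 | $83.06 | $0.00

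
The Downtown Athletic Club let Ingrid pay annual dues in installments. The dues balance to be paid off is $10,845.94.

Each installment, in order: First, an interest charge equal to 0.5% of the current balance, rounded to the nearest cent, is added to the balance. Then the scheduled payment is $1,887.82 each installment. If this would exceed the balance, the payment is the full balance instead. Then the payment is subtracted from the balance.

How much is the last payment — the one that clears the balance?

$1,593.78

Installment 1: $10,845.94 +$54.23 interest = $10,900.17; pay $1,887.82 → $9,012.35
Installment 2: $9,012.35 +$45.06 interest = $9,057.41; pay $1,887.82 → $7,169.59
Installment 3: $7,169.59 +$35.85 interest = $7,205.44; pay $1,887.82 → $5,317.62
Installment 4: $5,317.62 +$26.59 interest = $5,344.21; pay $1,887.82 → $3,456.39
Installment 5: $3,456.39 +$17.28 interest = $3,473.67; pay $1,887.82 → $1,585.85
Installment 6: $1,585.85 +$7.93 interest = $1,593.78; pay $1,593.78 → $0.00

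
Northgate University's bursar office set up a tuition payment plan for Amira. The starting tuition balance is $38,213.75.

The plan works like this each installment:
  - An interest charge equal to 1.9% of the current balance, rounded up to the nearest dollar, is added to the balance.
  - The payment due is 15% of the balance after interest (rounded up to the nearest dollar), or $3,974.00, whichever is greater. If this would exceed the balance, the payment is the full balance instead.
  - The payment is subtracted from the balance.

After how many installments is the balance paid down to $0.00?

Installment 1: opening $38,213.75; interest $727.00 → $38,940.75; payment $5,842.00; balance $33,098.75
Installment 2: opening $33,098.75; interest $629.00 → $33,727.75; payment $5,060.00; balance $28,667.75
Installment 3: opening $28,667.75; interest $545.00 → $29,212.75; payment $4,382.00; balance $24,830.75
Installment 4: opening $24,830.75; interest $472.00 → $25,302.75; payment $3,974.00; balance $21,328.75
Installment 5: opening $21,328.75; interest $406.00 → $21,734.75; payment $3,974.00; balance $17,760.75
Installment 6: opening $17,760.75; interest $338.00 → $18,098.75; payment $3,974.00; balance $14,124.75
Installment 7: opening $14,124.75; interest $269.00 → $14,393.75; payment $3,974.00; balance $10,419.75
Installment 8: opening $10,419.75; interest $198.00 → $10,617.75; payment $3,974.00; balance $6,643.75
Installment 9: opening $6,643.75; interest $127.00 → $6,770.75; payment $3,974.00; balance $2,796.75
Installment 10: opening $2,796.75; interest $54.00 → $2,850.75; payment $2,850.75; balance $0.00
Balance reaches $0.00 in installment 10.

10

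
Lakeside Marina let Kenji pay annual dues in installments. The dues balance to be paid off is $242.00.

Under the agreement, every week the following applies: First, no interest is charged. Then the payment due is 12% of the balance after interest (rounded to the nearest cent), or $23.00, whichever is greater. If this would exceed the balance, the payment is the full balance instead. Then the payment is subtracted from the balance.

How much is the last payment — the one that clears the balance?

$3.40

Week 1: $242.00 − $29.04 → $212.96
Week 2: $212.96 − $25.56 → $187.40
Week 3: $187.40 − $23.00 → $164.40
Week 4: $164.40 − $23.00 → $141.40
Week 5: $141.40 − $23.00 → $118.40
Week 6: $118.40 − $23.00 → $95.40
Week 7: $95.40 − $23.00 → $72.40
Week 8: $72.40 − $23.00 → $49.40
Week 9: $49.40 − $23.00 → $26.40
Week 10: $26.40 − $23.00 → $3.40
Week 11: $3.40 − $3.40 → $0.00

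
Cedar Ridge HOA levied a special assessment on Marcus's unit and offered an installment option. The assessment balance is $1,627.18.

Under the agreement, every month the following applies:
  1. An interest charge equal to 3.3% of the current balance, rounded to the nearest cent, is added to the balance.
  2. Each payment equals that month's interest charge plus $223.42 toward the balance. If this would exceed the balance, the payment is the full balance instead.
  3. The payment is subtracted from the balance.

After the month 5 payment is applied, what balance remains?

Month 1: opening $1,627.18; interest $53.70 → $1,680.88; payment $277.12; balance $1,403.76
Month 2: opening $1,403.76; interest $46.32 → $1,450.08; payment $269.74; balance $1,180.34
Month 3: opening $1,180.34; interest $38.95 → $1,219.29; payment $262.37; balance $956.92
Month 4: opening $956.92; interest $31.58 → $988.50; payment $255.00; balance $733.50
Month 5: opening $733.50; interest $24.21 → $757.71; payment $247.63; balance $510.08

$510.08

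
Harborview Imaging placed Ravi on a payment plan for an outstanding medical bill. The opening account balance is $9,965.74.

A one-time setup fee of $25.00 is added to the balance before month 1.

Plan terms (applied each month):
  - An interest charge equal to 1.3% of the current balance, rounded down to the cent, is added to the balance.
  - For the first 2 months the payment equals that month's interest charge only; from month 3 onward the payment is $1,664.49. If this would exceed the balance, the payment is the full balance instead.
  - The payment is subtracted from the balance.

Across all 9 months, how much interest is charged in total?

$740.71

Month 1: $9,990.74 +$129.87 interest = $10,120.61; pay $129.87 → $9,990.74
Month 2: $9,990.74 +$129.87 interest = $10,120.61; pay $129.87 → $9,990.74
Month 3: $9,990.74 +$129.87 interest = $10,120.61; pay $1,664.49 → $8,456.12
Month 4: $8,456.12 +$109.92 interest = $8,566.04; pay $1,664.49 → $6,901.55
Month 5: $6,901.55 +$89.72 interest = $6,991.27; pay $1,664.49 → $5,326.78
Month 6: $5,326.78 +$69.24 interest = $5,396.02; pay $1,664.49 → $3,731.53
Month 7: $3,731.53 +$48.50 interest = $3,780.03; pay $1,664.49 → $2,115.54
Month 8: $2,115.54 +$27.50 interest = $2,143.04; pay $1,664.49 → $478.55
Month 9: $478.55 +$6.22 interest = $484.77; pay $484.77 → $0.00
Total interest: $129.87 + $129.87 + $129.87 + $109.92 + $89.72 + $69.24 + $48.50 + $27.50 + $6.22 = $740.71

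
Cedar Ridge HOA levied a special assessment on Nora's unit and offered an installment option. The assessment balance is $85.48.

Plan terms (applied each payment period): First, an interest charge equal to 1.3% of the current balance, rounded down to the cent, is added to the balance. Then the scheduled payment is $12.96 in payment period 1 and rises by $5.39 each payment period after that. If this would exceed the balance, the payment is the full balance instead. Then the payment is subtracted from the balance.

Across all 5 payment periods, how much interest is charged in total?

Payment period 1: $85.48 +$1.11 interest = $86.59; pay $12.96 → $73.63
Payment period 2: $73.63 +$0.95 interest = $74.58; pay $18.35 → $56.23
Payment period 3: $56.23 +$0.73 interest = $56.96; pay $23.74 → $33.22
Payment period 4: $33.22 +$0.43 interest = $33.65; pay $29.13 → $4.52
Payment period 5: $4.52 +$0.05 interest = $4.57; pay $4.57 → $0.00
Total interest: $1.11 + $0.95 + $0.73 + $0.43 + $0.05 = $3.27

$3.27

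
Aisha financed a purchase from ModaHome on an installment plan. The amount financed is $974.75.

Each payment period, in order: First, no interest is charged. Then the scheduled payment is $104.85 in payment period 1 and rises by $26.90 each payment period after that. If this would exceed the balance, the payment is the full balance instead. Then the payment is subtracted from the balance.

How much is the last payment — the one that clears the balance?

Payment period 1: $974.75 − $104.85 → $869.90
Payment period 2: $869.90 − $131.75 → $738.15
Payment period 3: $738.15 − $158.65 → $579.50
Payment period 4: $579.50 − $185.55 → $393.95
Payment period 5: $393.95 − $212.45 → $181.50
Payment period 6: $181.50 − $181.50 → $0.00

$181.50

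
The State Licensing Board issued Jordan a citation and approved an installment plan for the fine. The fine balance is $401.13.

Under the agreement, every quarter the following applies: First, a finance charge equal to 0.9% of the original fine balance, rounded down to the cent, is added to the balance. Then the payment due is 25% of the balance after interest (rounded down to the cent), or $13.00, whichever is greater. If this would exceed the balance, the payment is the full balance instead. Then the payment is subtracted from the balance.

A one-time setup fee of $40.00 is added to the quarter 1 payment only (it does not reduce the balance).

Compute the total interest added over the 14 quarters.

Quarter 1: $401.13 +$3.61 interest = $404.74; pay $101.18 (+ $40.00 fee) → $303.56
Quarter 2: $303.56 +$3.61 interest = $307.17; pay $76.79 → $230.38
Quarter 3: $230.38 +$3.61 interest = $233.99; pay $58.49 → $175.50
Quarter 4: $175.50 +$3.61 interest = $179.11; pay $44.77 → $134.34
Quarter 5: $134.34 +$3.61 interest = $137.95; pay $34.48 → $103.47
Quarter 6: $103.47 +$3.61 interest = $107.08; pay $26.77 → $80.31
Quarter 7: $80.31 +$3.61 interest = $83.92; pay $20.98 → $62.94
Quarter 8: $62.94 +$3.61 interest = $66.55; pay $16.63 → $49.92
Quarter 9: $49.92 +$3.61 interest = $53.53; pay $13.38 → $40.15
Quarter 10: $40.15 +$3.61 interest = $43.76; pay $13.00 → $30.76
Quarter 11: $30.76 +$3.61 interest = $34.37; pay $13.00 → $21.37
Quarter 12: $21.37 +$3.61 interest = $24.98; pay $13.00 → $11.98
Quarter 13: $11.98 +$3.61 interest = $15.59; pay $13.00 → $2.59
Quarter 14: $2.59 +$3.61 interest = $6.20; pay $6.20 → $0.00
Total interest: $3.61 + $3.61 + $3.61 + $3.61 + $3.61 + $3.61 + $3.61 + $3.61 + $3.61 + $3.61 + $3.61 + $3.61 + $3.61 + $3.61 = $50.54

$50.54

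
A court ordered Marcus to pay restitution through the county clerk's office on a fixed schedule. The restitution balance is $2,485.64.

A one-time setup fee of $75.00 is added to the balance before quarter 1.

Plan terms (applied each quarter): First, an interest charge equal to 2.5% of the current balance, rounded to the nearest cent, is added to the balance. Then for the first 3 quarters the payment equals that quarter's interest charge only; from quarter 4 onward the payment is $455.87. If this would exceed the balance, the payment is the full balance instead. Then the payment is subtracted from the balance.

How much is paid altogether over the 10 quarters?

Quarter 1: $2,560.64 +$64.02 interest = $2,624.66; pay $64.02 → $2,560.64
Quarter 2: $2,560.64 +$64.02 interest = $2,624.66; pay $64.02 → $2,560.64
Quarter 3: $2,560.64 +$64.02 interest = $2,624.66; pay $64.02 → $2,560.64
Quarter 4: $2,560.64 +$64.02 interest = $2,624.66; pay $455.87 → $2,168.79
Quarter 5: $2,168.79 +$54.22 interest = $2,223.01; pay $455.87 → $1,767.14
Quarter 6: $1,767.14 +$44.18 interest = $1,811.32; pay $455.87 → $1,355.45
Quarter 7: $1,355.45 +$33.89 interest = $1,389.34; pay $455.87 → $933.47
Quarter 8: $933.47 +$23.34 interest = $956.81; pay $455.87 → $500.94
Quarter 9: $500.94 +$12.52 interest = $513.46; pay $455.87 → $57.59
Quarter 10: $57.59 +$1.44 interest = $59.03; pay $59.03 → $0.00
Total paid: $2,986.31

$2,986.31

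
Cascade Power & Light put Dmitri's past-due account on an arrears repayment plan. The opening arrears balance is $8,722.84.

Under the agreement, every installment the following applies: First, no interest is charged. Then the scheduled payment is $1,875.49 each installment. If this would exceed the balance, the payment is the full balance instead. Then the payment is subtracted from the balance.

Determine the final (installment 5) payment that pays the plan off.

$1,220.88

# | Opening | Payment | End bal
1 | $8,722.84 | $1,875.49 | $6,847.35
2 | $6,847.35 | $1,875.49 | $4,971.86
3 | $4,971.86 | $1,875.49 | $3,096.37
4 | $3,096.37 | $1,875.49 | $1,220.88
5 | $1,220.88 | $1,220.88 | $0.00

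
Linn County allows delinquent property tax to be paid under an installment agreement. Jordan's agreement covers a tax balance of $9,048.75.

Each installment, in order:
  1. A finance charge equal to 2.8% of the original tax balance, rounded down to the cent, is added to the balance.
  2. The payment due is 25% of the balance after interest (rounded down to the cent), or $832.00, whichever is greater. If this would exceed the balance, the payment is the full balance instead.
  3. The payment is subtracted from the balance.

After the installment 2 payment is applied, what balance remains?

$5,422.47

# | Opening | Interest | Payment | End bal
1 | $9,048.75 | $253.36 | $2,325.52 | $6,976.59
2 | $6,976.59 | $253.36 | $1,807.48 | $5,422.47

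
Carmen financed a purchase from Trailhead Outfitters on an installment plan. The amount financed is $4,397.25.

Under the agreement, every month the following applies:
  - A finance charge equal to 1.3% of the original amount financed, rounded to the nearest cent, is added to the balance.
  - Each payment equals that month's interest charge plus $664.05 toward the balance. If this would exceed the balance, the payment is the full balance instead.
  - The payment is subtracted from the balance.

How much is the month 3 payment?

$721.21

Month 1: opening $4,397.25; interest $57.16 → $4,454.41; payment $721.21; balance $3,733.20
Month 2: opening $3,733.20; interest $57.16 → $3,790.36; payment $721.21; balance $3,069.15
Month 3: opening $3,069.15; interest $57.16 → $3,126.31; payment $721.21; balance $2,405.10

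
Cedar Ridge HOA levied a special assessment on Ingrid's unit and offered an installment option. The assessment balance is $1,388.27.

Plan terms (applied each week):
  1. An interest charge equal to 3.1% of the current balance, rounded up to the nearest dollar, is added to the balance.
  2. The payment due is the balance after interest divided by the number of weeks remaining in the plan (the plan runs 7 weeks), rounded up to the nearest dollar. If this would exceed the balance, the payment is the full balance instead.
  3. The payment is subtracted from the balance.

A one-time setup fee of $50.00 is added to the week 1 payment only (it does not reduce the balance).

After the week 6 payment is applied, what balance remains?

# | Opening | Interest | Payment | Fee | End bal
1 | $1,388.27 | $44.00 | $205.00 | $50.00 | $1,227.27
2 | $1,227.27 | $39.00 | $212.00 | — | $1,054.27
3 | $1,054.27 | $33.00 | $218.00 | — | $869.27
4 | $869.27 | $27.00 | $225.00 | — | $671.27
5 | $671.27 | $21.00 | $231.00 | — | $461.27
6 | $461.27 | $15.00 | $239.00 | — | $237.27

$237.27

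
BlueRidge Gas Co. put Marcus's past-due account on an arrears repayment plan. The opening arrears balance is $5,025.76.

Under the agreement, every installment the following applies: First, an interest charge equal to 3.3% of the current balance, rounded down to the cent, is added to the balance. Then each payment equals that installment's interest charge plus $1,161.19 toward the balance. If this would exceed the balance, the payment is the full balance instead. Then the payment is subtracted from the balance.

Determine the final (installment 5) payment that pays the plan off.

$393.57

Installment 1: opening $5,025.76; interest $165.85 → $5,191.61; payment $1,327.04; balance $3,864.57
Installment 2: opening $3,864.57; interest $127.53 → $3,992.10; payment $1,288.72; balance $2,703.38
Installment 3: opening $2,703.38; interest $89.21 → $2,792.59; payment $1,250.40; balance $1,542.19
Installment 4: opening $1,542.19; interest $50.89 → $1,593.08; payment $1,212.08; balance $381.00
Installment 5: opening $381.00; interest $12.57 → $393.57; payment $393.57; balance $0.00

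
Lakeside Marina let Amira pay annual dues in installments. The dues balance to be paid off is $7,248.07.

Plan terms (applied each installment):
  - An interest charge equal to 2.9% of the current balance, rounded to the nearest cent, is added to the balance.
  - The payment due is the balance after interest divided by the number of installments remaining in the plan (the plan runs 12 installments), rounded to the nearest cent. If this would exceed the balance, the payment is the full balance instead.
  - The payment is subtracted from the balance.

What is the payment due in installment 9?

$781.23

Installment 1: opening $7,248.07; interest $210.19 → $7,458.26; payment $621.52; balance $6,836.74
Installment 2: opening $6,836.74; interest $198.27 → $7,035.01; payment $639.55; balance $6,395.46
Installment 3: opening $6,395.46; interest $185.47 → $6,580.93; payment $658.09; balance $5,922.84
Installment 4: opening $5,922.84; interest $171.76 → $6,094.60; payment $677.18; balance $5,417.42
Installment 5: opening $5,417.42; interest $157.11 → $5,574.53; payment $696.82; balance $4,877.71
Installment 6: opening $4,877.71; interest $141.45 → $5,019.16; payment $717.02; balance $4,302.14
Installment 7: opening $4,302.14; interest $124.76 → $4,426.90; payment $737.82; balance $3,689.08
Installment 8: opening $3,689.08; interest $106.98 → $3,796.06; payment $759.21; balance $3,036.85
Installment 9: opening $3,036.85; interest $88.07 → $3,124.92; payment $781.23; balance $2,343.69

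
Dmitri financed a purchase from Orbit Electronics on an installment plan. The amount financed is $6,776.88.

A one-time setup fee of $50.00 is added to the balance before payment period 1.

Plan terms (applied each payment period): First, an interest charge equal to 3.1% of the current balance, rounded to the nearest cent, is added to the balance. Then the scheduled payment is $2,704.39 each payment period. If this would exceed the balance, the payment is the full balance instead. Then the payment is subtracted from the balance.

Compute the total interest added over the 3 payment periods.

# | Opening | Interest | Payment | End bal
1 | $6,826.88 | $211.63 | $2,704.39 | $4,334.12
2 | $4,334.12 | $134.36 | $2,704.39 | $1,764.09
3 | $1,764.09 | $54.69 | $1,818.78 | $0.00
Total interest: $211.63 + $134.36 + $54.69 = $400.68

$400.68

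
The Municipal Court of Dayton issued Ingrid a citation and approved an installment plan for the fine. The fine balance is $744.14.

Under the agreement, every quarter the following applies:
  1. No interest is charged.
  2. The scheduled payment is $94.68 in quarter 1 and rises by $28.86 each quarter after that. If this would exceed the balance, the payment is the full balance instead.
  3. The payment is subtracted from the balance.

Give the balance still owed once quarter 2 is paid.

Quarter 1: $744.14 − $94.68 → $649.46
Quarter 2: $649.46 − $123.54 → $525.92

$525.92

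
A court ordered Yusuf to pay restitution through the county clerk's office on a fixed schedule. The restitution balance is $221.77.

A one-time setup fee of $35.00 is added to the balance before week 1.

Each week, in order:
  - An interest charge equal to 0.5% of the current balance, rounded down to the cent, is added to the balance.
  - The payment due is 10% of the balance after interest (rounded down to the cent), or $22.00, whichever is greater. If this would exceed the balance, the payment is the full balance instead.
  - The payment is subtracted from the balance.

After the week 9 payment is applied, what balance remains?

Week 1: opening $256.77; interest $1.28 → $258.05; payment $25.80; balance $232.25
Week 2: opening $232.25; interest $1.16 → $233.41; payment $23.34; balance $210.07
Week 3: opening $210.07; interest $1.05 → $211.12; payment $22.00; balance $189.12
Week 4: opening $189.12; interest $0.94 → $190.06; payment $22.00; balance $168.06
Week 5: opening $168.06; interest $0.84 → $168.90; payment $22.00; balance $146.90
Week 6: opening $146.90; interest $0.73 → $147.63; payment $22.00; balance $125.63
Week 7: opening $125.63; interest $0.62 → $126.25; payment $22.00; balance $104.25
Week 8: opening $104.25; interest $0.52 → $104.77; payment $22.00; balance $82.77
Week 9: opening $82.77; interest $0.41 → $83.18; payment $22.00; balance $61.18

$61.18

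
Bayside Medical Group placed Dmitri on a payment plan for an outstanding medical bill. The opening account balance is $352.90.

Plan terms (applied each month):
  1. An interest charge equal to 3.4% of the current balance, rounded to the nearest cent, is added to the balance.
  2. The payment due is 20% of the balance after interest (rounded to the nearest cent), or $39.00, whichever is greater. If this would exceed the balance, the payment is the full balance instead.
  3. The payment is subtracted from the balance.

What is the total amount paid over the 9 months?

Month 1: $352.90 +$12.00 interest = $364.90; pay $72.98 → $291.92
Month 2: $291.92 +$9.93 interest = $301.85; pay $60.37 → $241.48
Month 3: $241.48 +$8.21 interest = $249.69; pay $49.94 → $199.75
Month 4: $199.75 +$6.79 interest = $206.54; pay $41.31 → $165.23
Month 5: $165.23 +$5.62 interest = $170.85; pay $39.00 → $131.85
Month 6: $131.85 +$4.48 interest = $136.33; pay $39.00 → $97.33
Month 7: $97.33 +$3.31 interest = $100.64; pay $39.00 → $61.64
Month 8: $61.64 +$2.10 interest = $63.74; pay $39.00 → $24.74
Month 9: $24.74 +$0.84 interest = $25.58; pay $25.58 → $0.00
Total paid: $406.18

$406.18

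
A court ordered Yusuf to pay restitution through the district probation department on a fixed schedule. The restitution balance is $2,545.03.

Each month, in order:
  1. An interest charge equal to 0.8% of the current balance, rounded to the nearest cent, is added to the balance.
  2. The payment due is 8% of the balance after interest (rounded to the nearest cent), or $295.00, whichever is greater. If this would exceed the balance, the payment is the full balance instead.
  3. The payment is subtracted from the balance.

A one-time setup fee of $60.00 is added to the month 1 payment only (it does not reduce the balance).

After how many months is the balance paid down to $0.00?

9

Month 1: $2,545.03 +$20.36 interest = $2,565.39; pay $295.00 (+ $60.00 fee) → $2,270.39
Month 2: $2,270.39 +$18.16 interest = $2,288.55; pay $295.00 → $1,993.55
Month 3: $1,993.55 +$15.95 interest = $2,009.50; pay $295.00 → $1,714.50
Month 4: $1,714.50 +$13.72 interest = $1,728.22; pay $295.00 → $1,433.22
Month 5: $1,433.22 +$11.47 interest = $1,444.69; pay $295.00 → $1,149.69
Month 6: $1,149.69 +$9.20 interest = $1,158.89; pay $295.00 → $863.89
Month 7: $863.89 +$6.91 interest = $870.80; pay $295.00 → $575.80
Month 8: $575.80 +$4.61 interest = $580.41; pay $295.00 → $285.41
Month 9: $285.41 +$2.28 interest = $287.69; pay $287.69 → $0.00
Balance reaches $0.00 in month 9.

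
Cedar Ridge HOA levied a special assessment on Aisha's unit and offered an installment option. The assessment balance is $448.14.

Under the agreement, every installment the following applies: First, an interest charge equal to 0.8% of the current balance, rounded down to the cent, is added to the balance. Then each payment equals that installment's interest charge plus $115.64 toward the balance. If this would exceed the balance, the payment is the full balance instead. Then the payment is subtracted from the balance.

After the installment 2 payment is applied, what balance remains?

$216.86

Installment 1: opening $448.14; interest $3.58 → $451.72; payment $119.22; balance $332.50
Installment 2: opening $332.50; interest $2.66 → $335.16; payment $118.30; balance $216.86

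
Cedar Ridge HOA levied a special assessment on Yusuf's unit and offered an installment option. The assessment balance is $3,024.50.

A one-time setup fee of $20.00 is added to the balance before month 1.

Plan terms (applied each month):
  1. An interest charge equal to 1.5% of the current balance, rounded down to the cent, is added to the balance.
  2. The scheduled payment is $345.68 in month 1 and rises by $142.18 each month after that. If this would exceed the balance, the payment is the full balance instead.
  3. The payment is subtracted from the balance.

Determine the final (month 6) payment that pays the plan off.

Month 1: opening $3,044.50; interest $45.66 → $3,090.16; payment $345.68; balance $2,744.48
Month 2: opening $2,744.48; interest $41.16 → $2,785.64; payment $487.86; balance $2,297.78
Month 3: opening $2,297.78; interest $34.46 → $2,332.24; payment $630.04; balance $1,702.20
Month 4: opening $1,702.20; interest $25.53 → $1,727.73; payment $772.22; balance $955.51
Month 5: opening $955.51; interest $14.33 → $969.84; payment $914.40; balance $55.44
Month 6: opening $55.44; interest $0.83 → $56.27; payment $56.27; balance $0.00

$56.27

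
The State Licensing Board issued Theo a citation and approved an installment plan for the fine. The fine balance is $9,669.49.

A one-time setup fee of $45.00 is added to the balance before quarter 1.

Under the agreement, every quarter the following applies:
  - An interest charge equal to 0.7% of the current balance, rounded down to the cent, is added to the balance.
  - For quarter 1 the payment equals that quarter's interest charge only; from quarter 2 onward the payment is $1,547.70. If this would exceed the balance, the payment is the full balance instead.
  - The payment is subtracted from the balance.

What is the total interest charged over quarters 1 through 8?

# | Opening | Interest | Payment | End bal
1 | $9,714.49 | $68.00 | $68.00 | $9,714.49
2 | $9,714.49 | $68.00 | $1,547.70 | $8,234.79
3 | $8,234.79 | $57.64 | $1,547.70 | $6,744.73
4 | $6,744.73 | $47.21 | $1,547.70 | $5,244.24
5 | $5,244.24 | $36.70 | $1,547.70 | $3,733.24
6 | $3,733.24 | $26.13 | $1,547.70 | $2,211.67
7 | $2,211.67 | $15.48 | $1,547.70 | $679.45
8 | $679.45 | $4.75 | $684.20 | $0.00
Total interest: $68.00 + $68.00 + $57.64 + $47.21 + $36.70 + $26.13 + $15.48 + $4.75 = $323.91

$323.91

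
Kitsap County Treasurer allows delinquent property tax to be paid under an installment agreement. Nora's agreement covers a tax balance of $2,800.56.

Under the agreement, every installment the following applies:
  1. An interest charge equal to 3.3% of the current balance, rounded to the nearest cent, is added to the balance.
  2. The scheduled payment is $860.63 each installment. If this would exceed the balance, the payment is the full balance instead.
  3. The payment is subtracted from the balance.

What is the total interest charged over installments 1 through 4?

$214.20

Installment 1: $2,800.56 +$92.42 interest = $2,892.98; pay $860.63 → $2,032.35
Installment 2: $2,032.35 +$67.07 interest = $2,099.42; pay $860.63 → $1,238.79
Installment 3: $1,238.79 +$40.88 interest = $1,279.67; pay $860.63 → $419.04
Installment 4: $419.04 +$13.83 interest = $432.87; pay $432.87 → $0.00
Total interest: $92.42 + $67.07 + $40.88 + $13.83 = $214.20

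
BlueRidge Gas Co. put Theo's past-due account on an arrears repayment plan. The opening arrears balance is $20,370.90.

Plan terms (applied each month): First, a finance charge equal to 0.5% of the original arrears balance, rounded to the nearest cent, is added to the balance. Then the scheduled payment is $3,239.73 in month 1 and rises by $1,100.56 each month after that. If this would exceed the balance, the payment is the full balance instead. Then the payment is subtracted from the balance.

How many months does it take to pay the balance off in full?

5

Month 1: opening $20,370.90; interest $101.85 → $20,472.75; payment $3,239.73; balance $17,233.02
Month 2: opening $17,233.02; interest $101.85 → $17,334.87; payment $4,340.29; balance $12,994.58
Month 3: opening $12,994.58; interest $101.85 → $13,096.43; payment $5,440.85; balance $7,655.58
Month 4: opening $7,655.58; interest $101.85 → $7,757.43; payment $6,541.41; balance $1,216.02
Month 5: opening $1,216.02; interest $101.85 → $1,317.87; payment $1,317.87; balance $0.00
Balance reaches $0.00 in month 5.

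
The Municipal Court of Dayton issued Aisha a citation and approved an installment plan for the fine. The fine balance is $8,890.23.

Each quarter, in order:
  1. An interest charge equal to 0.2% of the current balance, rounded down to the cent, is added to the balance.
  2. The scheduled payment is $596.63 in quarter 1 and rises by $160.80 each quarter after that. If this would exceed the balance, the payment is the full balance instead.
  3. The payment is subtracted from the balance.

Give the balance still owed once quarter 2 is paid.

$7,570.57

Quarter 1: $8,890.23 +$17.78 interest = $8,908.01; pay $596.63 → $8,311.38
Quarter 2: $8,311.38 +$16.62 interest = $8,328.00; pay $757.43 → $7,570.57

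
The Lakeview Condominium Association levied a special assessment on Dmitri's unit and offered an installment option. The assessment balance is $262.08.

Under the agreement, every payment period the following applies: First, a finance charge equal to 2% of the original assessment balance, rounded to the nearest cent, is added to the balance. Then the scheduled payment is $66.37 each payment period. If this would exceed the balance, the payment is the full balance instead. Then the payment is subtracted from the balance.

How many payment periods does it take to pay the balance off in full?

Payment period 1: opening $262.08; interest $5.24 → $267.32; payment $66.37; balance $200.95
Payment period 2: opening $200.95; interest $5.24 → $206.19; payment $66.37; balance $139.82
Payment period 3: opening $139.82; interest $5.24 → $145.06; payment $66.37; balance $78.69
Payment period 4: opening $78.69; interest $5.24 → $83.93; payment $66.37; balance $17.56
Payment period 5: opening $17.56; interest $5.24 → $22.80; payment $22.80; balance $0.00
Balance reaches $0.00 in payment period 5.

5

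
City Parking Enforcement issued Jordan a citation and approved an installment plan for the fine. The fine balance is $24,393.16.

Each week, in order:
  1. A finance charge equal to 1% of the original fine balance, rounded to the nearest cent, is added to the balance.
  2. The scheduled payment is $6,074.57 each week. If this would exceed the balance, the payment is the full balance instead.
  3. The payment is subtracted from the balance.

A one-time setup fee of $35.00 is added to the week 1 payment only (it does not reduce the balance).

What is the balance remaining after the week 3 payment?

Week 1: $24,393.16 +$243.93 interest = $24,637.09; pay $6,074.57 (+ $35.00 fee) → $18,562.52
Week 2: $18,562.52 +$243.93 interest = $18,806.45; pay $6,074.57 → $12,731.88
Week 3: $12,731.88 +$243.93 interest = $12,975.81; pay $6,074.57 → $6,901.24

$6,901.24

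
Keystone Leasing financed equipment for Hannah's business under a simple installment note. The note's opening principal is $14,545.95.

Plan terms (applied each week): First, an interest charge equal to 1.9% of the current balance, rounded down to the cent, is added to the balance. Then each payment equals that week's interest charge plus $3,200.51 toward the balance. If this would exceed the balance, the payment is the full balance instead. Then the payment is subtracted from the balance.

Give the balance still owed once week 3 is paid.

$4,944.42

Week 1: opening $14,545.95; interest $276.37 → $14,822.32; payment $3,476.88; balance $11,345.44
Week 2: opening $11,345.44; interest $215.56 → $11,561.00; payment $3,416.07; balance $8,144.93
Week 3: opening $8,144.93; interest $154.75 → $8,299.68; payment $3,355.26; balance $4,944.42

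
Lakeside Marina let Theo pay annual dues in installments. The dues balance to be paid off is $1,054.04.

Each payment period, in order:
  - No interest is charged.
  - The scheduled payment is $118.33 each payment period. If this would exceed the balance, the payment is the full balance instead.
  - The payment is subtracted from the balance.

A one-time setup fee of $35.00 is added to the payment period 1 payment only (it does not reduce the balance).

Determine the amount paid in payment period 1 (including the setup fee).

$153.33

# | Opening | Payment | Fee | End bal
1 | $1,054.04 | $118.33 | $35.00 | $935.71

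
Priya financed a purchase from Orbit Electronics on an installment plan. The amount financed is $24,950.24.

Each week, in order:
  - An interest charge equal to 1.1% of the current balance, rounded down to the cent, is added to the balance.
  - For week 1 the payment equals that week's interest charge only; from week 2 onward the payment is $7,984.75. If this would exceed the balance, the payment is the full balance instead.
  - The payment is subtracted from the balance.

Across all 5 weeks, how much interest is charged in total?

$859.62

# | Opening | Interest | Payment | End bal
1 | $24,950.24 | $274.45 | $274.45 | $24,950.24
2 | $24,950.24 | $274.45 | $7,984.75 | $17,239.94
3 | $17,239.94 | $189.63 | $7,984.75 | $9,444.82
4 | $9,444.82 | $103.89 | $7,984.75 | $1,563.96
5 | $1,563.96 | $17.20 | $1,581.16 | $0.00
Total interest: $274.45 + $274.45 + $189.63 + $103.89 + $17.20 = $859.62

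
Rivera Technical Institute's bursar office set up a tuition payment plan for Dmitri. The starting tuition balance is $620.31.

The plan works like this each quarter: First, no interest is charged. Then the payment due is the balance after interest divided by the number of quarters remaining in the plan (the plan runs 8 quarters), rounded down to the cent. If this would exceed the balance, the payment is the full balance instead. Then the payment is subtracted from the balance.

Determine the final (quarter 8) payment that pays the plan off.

# | Opening | Payment | End bal
1 | $620.31 | $77.53 | $542.78
2 | $542.78 | $77.54 | $465.24
3 | $465.24 | $77.54 | $387.70
4 | $387.70 | $77.54 | $310.16
5 | $310.16 | $77.54 | $232.62
6 | $232.62 | $77.54 | $155.08
7 | $155.08 | $77.54 | $77.54
8 | $77.54 | $77.54 | $0.00

$77.54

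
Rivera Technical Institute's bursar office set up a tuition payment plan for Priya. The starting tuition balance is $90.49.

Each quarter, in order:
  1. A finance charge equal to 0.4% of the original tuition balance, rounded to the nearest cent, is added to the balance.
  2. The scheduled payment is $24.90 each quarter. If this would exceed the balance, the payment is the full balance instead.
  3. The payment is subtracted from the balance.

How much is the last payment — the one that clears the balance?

Quarter 1: $90.49 +$0.36 interest = $90.85; pay $24.90 → $65.95
Quarter 2: $65.95 +$0.36 interest = $66.31; pay $24.90 → $41.41
Quarter 3: $41.41 +$0.36 interest = $41.77; pay $24.90 → $16.87
Quarter 4: $16.87 +$0.36 interest = $17.23; pay $17.23 → $0.00

$17.23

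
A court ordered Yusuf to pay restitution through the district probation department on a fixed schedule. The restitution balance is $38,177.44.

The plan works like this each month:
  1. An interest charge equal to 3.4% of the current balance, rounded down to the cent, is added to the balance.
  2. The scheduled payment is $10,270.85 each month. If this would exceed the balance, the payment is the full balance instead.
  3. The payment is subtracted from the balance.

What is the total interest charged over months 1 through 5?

$3,333.88

Month 1: $38,177.44 +$1,298.03 interest = $39,475.47; pay $10,270.85 → $29,204.62
Month 2: $29,204.62 +$992.95 interest = $30,197.57; pay $10,270.85 → $19,926.72
Month 3: $19,926.72 +$677.50 interest = $20,604.22; pay $10,270.85 → $10,333.37
Month 4: $10,333.37 +$351.33 interest = $10,684.70; pay $10,270.85 → $413.85
Month 5: $413.85 +$14.07 interest = $427.92; pay $427.92 → $0.00
Total interest: $1,298.03 + $992.95 + $677.50 + $351.33 + $14.07 = $3,333.88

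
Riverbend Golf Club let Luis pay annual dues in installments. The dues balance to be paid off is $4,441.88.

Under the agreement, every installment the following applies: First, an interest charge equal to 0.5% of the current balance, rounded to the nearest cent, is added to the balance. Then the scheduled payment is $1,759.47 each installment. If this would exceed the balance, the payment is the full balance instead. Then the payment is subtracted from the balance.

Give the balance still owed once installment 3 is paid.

Installment 1: opening $4,441.88; interest $22.21 → $4,464.09; payment $1,759.47; balance $2,704.62
Installment 2: opening $2,704.62; interest $13.52 → $2,718.14; payment $1,759.47; balance $958.67
Installment 3: opening $958.67; interest $4.79 → $963.46; payment $963.46; balance $0.00

$0.00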